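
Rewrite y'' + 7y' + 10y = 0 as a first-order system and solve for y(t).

Let x_1 = y, x_2 = y'. Then x_1' = x_2 and x_2' = -10x_1 - 7x_2.
A = [[0,1],[-10,-7]]; det(A-λI) = λ^2 + 7λ + 10.
Eigenvalues λ = -2, -5 with eigenvectors (1,-2), (1,-5).

y(t) = K_1e^(-2t) + K_2e^(-5t)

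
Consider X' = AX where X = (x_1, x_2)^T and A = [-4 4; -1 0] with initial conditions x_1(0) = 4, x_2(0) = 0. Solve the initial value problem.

Coefficient matrix A = [[-4, 4], [-1, 0]].
Characteristic polynomial det(A - λI) = λ^2 + 4λ + 4 = 0.
Single eigenvalue λ = -2 with algebraic multiplicity 2.
Eigenvector v = (-2,-1); generalized eigenvector w with (A-λI)w=v is (-1,-1).
General solution: e^(-2t)[K_1·v + K_2·(t·v + w)].
Applying x_1(0)=4, x_2(0)=0 gives K_1=-4, K_2=4.

x_1(t) = -8te^(-2t) + 4e^(-2t), x_2(t) = -4te^(-2t)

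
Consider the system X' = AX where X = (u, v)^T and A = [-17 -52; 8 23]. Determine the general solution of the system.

u(t) = 3K_1e^(3t)sin(4t) + 2K_1e^(3t)cos(4t) + 2K_2e^(3t)sin(4t) - 3K_2e^(3t)cos(4t), v(t) = -K_1e^(3t)sin(4t) - K_1e^(3t)cos(4t) - K_2e^(3t)sin(4t) + K_2e^(3t)cos(4t)

Coefficient matrix A = [[-17, -52], [8, 23]].
Characteristic polynomial det(A - λI) = λ^2 - 6λ + 25 = 0.
Eigenvalues λ = 3 ± 4i (complex conjugate pair).
For λ=3+4i: an eigenvector is (2,-1) - i(3,-1) = (2 - 3i, -1 + i).
A real fundamental pair from Re and Im of e^((3+4i)t)v: X_1 = e^(3t)(cos(4t)·(2,-1) + sin(4t)·(3,-1)), X_2 = e^(3t)(sin(4t)·(2,-1) - cos(4t)·(3,-1)).
General solution: K_1X_1 + K_2X_2.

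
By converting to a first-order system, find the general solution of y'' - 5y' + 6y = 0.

y(t) = K_1e^(3t) + K_2e^(2t)

Let x_1 = y, x_2 = y'. Then x_1' = x_2 and x_2' = -6x_1 + 5x_2.
A = [[0,1],[-6,5]]; det(A-λI) = λ^2 - 5λ + 6.
Eigenvalues λ = 3, 2 with eigenvectors (1,3), (1,2).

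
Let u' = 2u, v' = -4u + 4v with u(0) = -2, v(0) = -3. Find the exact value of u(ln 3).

-18

A = [[2,0],[-4,4]]; eigenvalues λ = 2, 4.
Eigenvectors: (-1,-2) for λ=2, (0,1) for λ=4.
From the initial condition, c_1 = 2, c_2 = 1.
u(ln 3) = (2)(3^2)(-1) + (1)(3^4)(0) = -18.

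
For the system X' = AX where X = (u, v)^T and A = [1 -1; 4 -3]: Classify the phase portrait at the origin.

A = [[1,-1],[4,-3]]; det(A-λI) = λ^2 + 2λ + 1.
repeated λ = -1 with a single eigenvector.

stable improper node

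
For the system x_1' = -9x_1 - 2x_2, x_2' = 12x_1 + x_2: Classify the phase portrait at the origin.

stable node

A = [[-9,-2],[12,1]]; det(A-λI) = λ^2 + 8λ + 15.
λ = -5, -3: both negative.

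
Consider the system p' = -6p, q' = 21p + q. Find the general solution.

Coefficient matrix A = [[-6, 0], [21, 1]].
Characteristic polynomial det(A - λI) = λ^2 + 5λ - 6 = 0.
Eigenvalues λ = 1, -6.
For λ=1: (A-λI) row 1 is [-7, 0], so an eigenvector is (0, 1).
For λ=-6: (A-λI) row 2 is [21, 7], so an eigenvector is (-1, 3).
General solution: c_1e^(t)(0,1) + c_2e^(-6t)(-1,3).

p(t) = -c_2e^(-6t), q(t) = c_1e^(t) + 3c_2e^(-6t)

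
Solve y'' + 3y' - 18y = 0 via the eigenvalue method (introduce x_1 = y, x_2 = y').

y(t) = c_1e^(-6t) + c_2e^(3t)

Let x_1 = y, x_2 = y'. Then x_1' = x_2 and x_2' = 18x_1 - 3x_2.
A = [[0,1],[18,-3]]; det(A-λI) = λ^2 + 3λ - 18.
Eigenvalues λ = -6, 3 with eigenvectors (1,-6), (1,3).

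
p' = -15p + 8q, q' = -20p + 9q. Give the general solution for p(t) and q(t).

Coefficient matrix A = [[-15, 8], [-20, 9]].
Characteristic polynomial det(A - λI) = λ^2 + 6λ + 25 = 0.
Eigenvalues λ = -3 ± 4i (complex conjugate pair).
For λ=-3+4i: an eigenvector is (-1,-1) - i(1,2) = (-1 - i, -1 - 2i).
A real fundamental pair from Re and Im of e^((-3+4i)t)v: X_1 = e^(-3t)(cos(4t)·(-1,-1) + sin(4t)·(1,2)), X_2 = e^(-3t)(sin(4t)·(-1,-1) - cos(4t)·(1,2)).
General solution: C_1X_1 + C_2X_2.

p(t) = C_1e^(-3t)sin(4t) - C_1e^(-3t)cos(4t) - C_2e^(-3t)sin(4t) - C_2e^(-3t)cos(4t), q(t) = 2C_1e^(-3t)sin(4t) - C_1e^(-3t)cos(4t) - C_2e^(-3t)sin(4t) - 2C_2e^(-3t)cos(4t)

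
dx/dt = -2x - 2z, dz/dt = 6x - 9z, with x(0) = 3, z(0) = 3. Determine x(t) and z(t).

Coefficient matrix A = [[-2, -2], [6, -9]].
Characteristic polynomial det(A - λI) = λ^2 + 11λ + 30 = 0.
Eigenvalues λ = -5, -6.
For λ=-5: (A-λI) row 1 is [3, -2], so an eigenvector is (2, 3).
For λ=-6: (A-λI) row 1 is [4, -2], so an eigenvector is (-1, -2).
General solution: K_1e^(-5t)(2,3) + K_2e^(-6t)(-1,-2).
Applying x(0)=3, z(0)=3 gives K_1=3, K_2=3.

x(t) = 6e^(-5t) - 3e^(-6t), z(t) = 9e^(-5t) - 6e^(-6t)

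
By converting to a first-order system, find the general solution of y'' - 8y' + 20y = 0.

Let x_1 = y, x_2 = y'. Then x_1' = x_2 and x_2' = -20x_1 + 8x_2.
A = [[0,1],[-20,8]]; det(A-λI) = λ^2 - 8λ + 20.
Eigenvalues λ = 4 ± 2i.

y(t) = c_1e^(4t)cos(2t) + c_2e^(4t)sin(2t)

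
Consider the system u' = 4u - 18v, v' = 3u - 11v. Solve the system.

u(t) = -3C_1e^(-2t) - 2C_2e^(-5t), v(t) = -C_1e^(-2t) - C_2e^(-5t)

Coefficient matrix A = [[4, -18], [3, -11]].
Characteristic polynomial det(A - λI) = λ^2 + 7λ + 10 = 0.
Eigenvalues λ = -2, -5.
For λ=-2: (A-λI) row 1 is [6, -18], so an eigenvector is (-3, -1).
For λ=-5: (A-λI) row 1 is [9, -18], so an eigenvector is (-2, -1).
General solution: C_1e^(-2t)(-3,-1) + C_2e^(-5t)(-2,-1).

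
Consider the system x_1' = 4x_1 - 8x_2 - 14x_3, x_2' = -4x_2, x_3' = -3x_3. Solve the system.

x_1(t) = C_1e^(-4t) + C_2e^(4t) + 2C_3e^(-3t), x_2(t) = C_1e^(-4t), x_3(t) = C_3e^(-3t)

Coefficient matrix A = [[4, -8, -14], [0, -4, 0], [0, 0, -3]].
det(A - λI) = 0 gives eigenvalues λ = -4, 4, -3.
For λ=-4: eigenvector (1,1,0).
For λ=4: eigenvector (1,0,0).
For λ=-3: eigenvector (2,0,1).
General solution: C_1e^(-4t)(1,1,0) + C_2e^(4t)(1,0,0) + C_3e^(-3t)(2,0,1).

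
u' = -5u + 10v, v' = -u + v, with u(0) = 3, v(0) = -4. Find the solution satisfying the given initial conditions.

Coefficient matrix A = [[-5, 10], [-1, 1]].
Characteristic polynomial det(A - λI) = λ^2 + 4λ + 5 = 0.
Eigenvalues λ = -2 ± i (complex conjugate pair).
For λ=-2+i: an eigenvector is (-3,-1) - i(-1,0) = (-3 + i, -1).
A real fundamental pair from Re and Im of e^((-2+i)t)v: X_1 = e^(-2t)(cos(t)·(-3,-1) + sin(t)·(-1,0)), X_2 = e^(-2t)(sin(t)·(-3,-1) - cos(t)·(-1,0)).
General solution: c_1X_1 + c_2X_2.
Applying u(0)=3, v(0)=-4 gives c_1=4, c_2=15.

u(t) = -49e^(-2t)sin(t) + 3e^(-2t)cos(t), v(t) = -15e^(-2t)sin(t) - 4e^(-2t)cos(t)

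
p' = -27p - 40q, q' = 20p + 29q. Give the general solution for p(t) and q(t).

Coefficient matrix A = [[-27, -40], [20, 29]].
Characteristic polynomial det(A - λI) = λ^2 - 2λ + 17 = 0.
Eigenvalues λ = 1 ± 4i (complex conjugate pair).
For λ=1+4i: an eigenvector is (1,-1) - i(3,-2) = (1 - 3i, -1 + 2i).
A real fundamental pair from Re and Im of e^((1+4i)t)v: X_1 = e^(t)(cos(4t)·(1,-1) + sin(4t)·(3,-2)), X_2 = e^(t)(sin(4t)·(1,-1) - cos(4t)·(3,-2)).
General solution: C_1X_1 + C_2X_2.

p(t) = 3C_1e^(t)sin(4t) + C_1e^(t)cos(4t) + C_2e^(t)sin(4t) - 3C_2e^(t)cos(4t), q(t) = -2C_1e^(t)sin(4t) - C_1e^(t)cos(4t) - C_2e^(t)sin(4t) + 2C_2e^(t)cos(4t)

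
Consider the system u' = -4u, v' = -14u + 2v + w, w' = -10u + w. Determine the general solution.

u(t) = K_2e^(-4t), v(t) = K_1e^(2t) + 2K_2e^(-4t) - K_3e^(t), w(t) = 2K_2e^(-4t) + K_3e^(t)

Coefficient matrix A = [[-4, 0, 0], [-14, 2, 1], [-10, 0, 1]].
det(A - λI) = 0 gives eigenvalues λ = 2, -4, 1.
For λ=2: eigenvector (0,1,0).
For λ=-4: eigenvector (1,2,2).
For λ=1: eigenvector (0,-1,1).
General solution: K_1e^(2t)(0,1,0) + K_2e^(-4t)(1,2,2) + K_3e^(t)(0,-1,1).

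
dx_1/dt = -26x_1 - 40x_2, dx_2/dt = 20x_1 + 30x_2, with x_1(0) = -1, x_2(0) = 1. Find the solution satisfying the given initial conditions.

Coefficient matrix A = [[-26, -40], [20, 30]].
Characteristic polynomial det(A - λI) = λ^2 - 4λ + 20 = 0.
Eigenvalues λ = 2 ± 4i (complex conjugate pair).
For λ=2+4i: an eigenvector is (-3,2) - i(1,-1) = (-3 - i, 2 + i).
A real fundamental pair from Re and Im of e^((2+4i)t)v: X_1 = e^(2t)(cos(4t)·(-3,2) + sin(4t)·(1,-1)), X_2 = e^(2t)(sin(4t)·(-3,2) - cos(4t)·(1,-1)).
General solution: C_1X_1 + C_2X_2.
Applying x_1(0)=-1, x_2(0)=1 gives C_1=0, C_2=1.

x_1(t) = -3e^(2t)sin(4t) - e^(2t)cos(4t), x_2(t) = 2e^(2t)sin(4t) + e^(2t)cos(4t)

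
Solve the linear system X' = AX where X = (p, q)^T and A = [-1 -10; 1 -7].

Coefficient matrix A = [[-1, -10], [1, -7]].
Characteristic polynomial det(A - λI) = λ^2 + 8λ + 17 = 0.
Eigenvalues λ = -4 ± i (complex conjugate pair).
For λ=-4+i: an eigenvector is (1,0) - i(3,1) = (1 - 3i, 0 - i).
A real fundamental pair from Re and Im of e^((-4+i)t)v: X_1 = e^(-4t)(cos(t)·(1,0) + sin(t)·(3,1)), X_2 = e^(-4t)(sin(t)·(1,0) - cos(t)·(3,1)).
General solution: K_1X_1 + K_2X_2.

p(t) = 3K_1e^(-4t)sin(t) + K_1e^(-4t)cos(t) + K_2e^(-4t)sin(t) - 3K_2e^(-4t)cos(t), q(t) = K_1e^(-4t)sin(t) - K_2e^(-4t)cos(t)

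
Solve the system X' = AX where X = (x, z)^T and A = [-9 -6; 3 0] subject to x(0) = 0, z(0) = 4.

x(t) = -8e^(-3t) + 8e^(-6t), z(t) = 8e^(-3t) - 4e^(-6t)

Coefficient matrix A = [[-9, -6], [3, 0]].
Characteristic polynomial det(A - λI) = λ^2 + 9λ + 18 = 0.
Eigenvalues λ = -6, -3.
For λ=-6: (A-λI) row 1 is [-3, -6], so an eigenvector is (2, -1).
For λ=-3: (A-λI) row 1 is [-6, -6], so an eigenvector is (1, -1).
General solution: K_1e^(-6t)(2,-1) + K_2e^(-3t)(1,-1).
Applying x(0)=0, z(0)=4 gives K_1=4, K_2=-8.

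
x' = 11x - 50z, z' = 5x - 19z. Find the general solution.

Coefficient matrix A = [[11, -50], [5, -19]].
Characteristic polynomial det(A - λI) = λ^2 + 8λ + 41 = 0.
Eigenvalues λ = -4 ± 5i (complex conjugate pair).
For λ=-4+5i: an eigenvector is (-3,-1) - i(1,0) = (-3 - i, -1).
A real fundamental pair from Re and Im of e^((-4+5i)t)v: X_1 = e^(-4t)(cos(5t)·(-3,-1) + sin(5t)·(1,0)), X_2 = e^(-4t)(sin(5t)·(-3,-1) - cos(5t)·(1,0)).
General solution: C_1X_1 + C_2X_2.

x(t) = C_1e^(-4t)sin(5t) - 3C_1e^(-4t)cos(5t) - 3C_2e^(-4t)sin(5t) - C_2e^(-4t)cos(5t), z(t) = -C_1e^(-4t)cos(5t) - C_2e^(-4t)sin(5t)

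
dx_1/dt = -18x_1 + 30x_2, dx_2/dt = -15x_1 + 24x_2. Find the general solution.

x_1(t) = c_1e^(3t)sin(3t) - 3c_1e^(3t)cos(3t) - 3c_2e^(3t)sin(3t) - c_2e^(3t)cos(3t), x_2(t) = c_1e^(3t)sin(3t) - 2c_1e^(3t)cos(3t) - 2c_2e^(3t)sin(3t) - c_2e^(3t)cos(3t)

Coefficient matrix A = [[-18, 30], [-15, 24]].
Characteristic polynomial det(A - λI) = λ^2 - 6λ + 18 = 0.
Eigenvalues λ = 3 ± 3i (complex conjugate pair).
For λ=3+3i: an eigenvector is (-3,-2) - i(1,1) = (-3 - i, -2 - i).
A real fundamental pair from Re and Im of e^((3+3i)t)v: X_1 = e^(3t)(cos(3t)·(-3,-2) + sin(3t)·(1,1)), X_2 = e^(3t)(sin(3t)·(-3,-2) - cos(3t)·(1,1)).
General solution: c_1X_1 + c_2X_2.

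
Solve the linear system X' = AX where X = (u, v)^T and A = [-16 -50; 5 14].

u(t) = -3K_1e^(-t)sin(5t) + K_1e^(-t)cos(5t) + K_2e^(-t)sin(5t) + 3K_2e^(-t)cos(5t), v(t) = K_1e^(-t)sin(5t) - K_2e^(-t)cos(5t)

Coefficient matrix A = [[-16, -50], [5, 14]].
Characteristic polynomial det(A - λI) = λ^2 + 2λ + 26 = 0.
Eigenvalues λ = -1 ± 5i (complex conjugate pair).
For λ=-1+5i: an eigenvector is (1,0) - i(-3,1) = (1 + 3i, 0 - i).
A real fundamental pair from Re and Im of e^((-1+5i)t)v: X_1 = e^(-t)(cos(5t)·(1,0) + sin(5t)·(-3,1)), X_2 = e^(-t)(sin(5t)·(1,0) - cos(5t)·(-3,1)).
General solution: K_1X_1 + K_2X_2.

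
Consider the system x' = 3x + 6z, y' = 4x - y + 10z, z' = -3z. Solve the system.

x(t) = K_1e^(3t) - K_3e^(-3t), y(t) = K_1e^(3t) + K_2e^(-t) - 3K_3e^(-3t), z(t) = K_3e^(-3t)

Coefficient matrix A = [[3, 0, 6], [4, -1, 10], [0, 0, -3]].
det(A - λI) = 0 gives eigenvalues λ = 3, -1, -3.
For λ=3: eigenvector (1,1,0).
For λ=-1: eigenvector (0,1,0).
For λ=-3: eigenvector (-1,-3,1).
General solution: K_1e^(3t)(1,1,0) + K_2e^(-t)(0,1,0) + K_3e^(-3t)(-1,-3,1).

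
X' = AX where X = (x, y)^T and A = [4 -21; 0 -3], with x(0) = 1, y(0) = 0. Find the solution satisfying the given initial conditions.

Coefficient matrix A = [[4, -21], [0, -3]].
Characteristic polynomial det(A - λI) = λ^2 - λ - 12 = 0.
Eigenvalues λ = -3, 4.
For λ=-3: (A-λI) row 1 is [7, -21], so an eigenvector is (3, 1).
For λ=4: (A-λI) row 1 is [0, -21], so an eigenvector is (-1, 0).
General solution: C_1e^(-3t)(3,1) + C_2e^(4t)(-1,0).
Applying x(0)=1, y(0)=0 gives C_1=0, C_2=-1.

x(t) = e^(4t), y(t) = 0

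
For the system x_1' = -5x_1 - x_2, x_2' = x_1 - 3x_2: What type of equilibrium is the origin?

A = [[-5,-1],[1,-3]]; det(A-λI) = λ^2 + 8λ + 16.
repeated λ = -4 with a single eigenvector.

stable improper node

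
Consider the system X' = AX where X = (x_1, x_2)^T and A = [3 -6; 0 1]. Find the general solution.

x_1(t) = -3K_1e^(t) - K_2e^(3t), x_2(t) = -K_1e^(t)

Coefficient matrix A = [[3, -6], [0, 1]].
Characteristic polynomial det(A - λI) = λ^2 - 4λ + 3 = 0.
Eigenvalues λ = 1, 3.
For λ=1: (A-λI) row 1 is [2, -6], so an eigenvector is (-3, -1).
For λ=3: (A-λI) row 1 is [0, -6], so an eigenvector is (-1, 0).
General solution: K_1e^(t)(-3,-1) + K_2e^(3t)(-1,0).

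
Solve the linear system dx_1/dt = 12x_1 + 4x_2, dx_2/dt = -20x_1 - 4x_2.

Coefficient matrix A = [[12, 4], [-20, -4]].
Characteristic polynomial det(A - λI) = λ^2 - 8λ + 32 = 0.
Eigenvalues λ = 4 ± 4i (complex conjugate pair).
For λ=4+4i: an eigenvector is (0,1) - i(1,-2) = (0 - i, 1 + 2i).
A real fundamental pair from Re and Im of e^((4+4i)t)v: X_1 = e^(4t)(cos(4t)·(0,1) + sin(4t)·(1,-2)), X_2 = e^(4t)(sin(4t)·(0,1) - cos(4t)·(1,-2)).
General solution: K_1X_1 + K_2X_2.

x_1(t) = K_1e^(4t)sin(4t) - K_2e^(4t)cos(4t), x_2(t) = -2K_1e^(4t)sin(4t) + K_1e^(4t)cos(4t) + K_2e^(4t)sin(4t) + 2K_2e^(4t)cos(4t)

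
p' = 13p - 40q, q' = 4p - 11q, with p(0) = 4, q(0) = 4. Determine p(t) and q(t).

p(t) = -28e^(t)sin(4t) + 4e^(t)cos(4t), q(t) = -8e^(t)sin(4t) + 4e^(t)cos(4t)

Coefficient matrix A = [[13, -40], [4, -11]].
Characteristic polynomial det(A - λI) = λ^2 - 2λ + 17 = 0.
Eigenvalues λ = 1 ± 4i (complex conjugate pair).
For λ=1+4i: an eigenvector is (1,0) - i(3,1) = (1 - 3i, 0 - i).
A real fundamental pair from Re and Im of e^((1+4i)t)v: X_1 = e^(t)(cos(4t)·(1,0) + sin(4t)·(3,1)), X_2 = e^(t)(sin(4t)·(1,0) - cos(4t)·(3,1)).
General solution: C_1X_1 + C_2X_2.
Applying p(0)=4, q(0)=4 gives C_1=-8, C_2=-4.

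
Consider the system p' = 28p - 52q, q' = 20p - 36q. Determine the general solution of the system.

p(t) = -2c_1e^(-4t)sin(4t) + 3c_1e^(-4t)cos(4t) + 3c_2e^(-4t)sin(4t) + 2c_2e^(-4t)cos(4t), q(t) = -c_1e^(-4t)sin(4t) + 2c_1e^(-4t)cos(4t) + 2c_2e^(-4t)sin(4t) + c_2e^(-4t)cos(4t)

Coefficient matrix A = [[28, -52], [20, -36]].
Characteristic polynomial det(A - λI) = λ^2 + 8λ + 32 = 0.
Eigenvalues λ = -4 ± 4i (complex conjugate pair).
For λ=-4+4i: an eigenvector is (3,2) - i(-2,-1) = (3 + 2i, 2 + i).
A real fundamental pair from Re and Im of e^((-4+4i)t)v: X_1 = e^(-4t)(cos(4t)·(3,2) + sin(4t)·(-2,-1)), X_2 = e^(-4t)(sin(4t)·(3,2) - cos(4t)·(-2,-1)).
General solution: c_1X_1 + c_2X_2.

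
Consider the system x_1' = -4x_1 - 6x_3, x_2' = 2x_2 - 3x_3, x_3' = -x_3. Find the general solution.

x_1(t) = K_1e^(-4t) - 2K_3e^(-t), x_2(t) = K_2e^(2t) + K_3e^(-t), x_3(t) = K_3e^(-t)

Coefficient matrix A = [[-4, 0, -6], [0, 2, -3], [0, 0, -1]].
det(A - λI) = 0 gives eigenvalues λ = -4, 2, -1.
For λ=-4: eigenvector (1,0,0).
For λ=2: eigenvector (0,1,0).
For λ=-1: eigenvector (-2,1,1).
General solution: K_1e^(-4t)(1,0,0) + K_2e^(2t)(0,1,0) + K_3e^(-t)(-2,1,1).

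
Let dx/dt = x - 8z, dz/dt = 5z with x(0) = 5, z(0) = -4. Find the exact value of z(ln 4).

-4096

A = [[1,-8],[0,5]]; eigenvalues λ = 5, 1.
Eigenvectors: (2,-1) for λ=5, (1,0) for λ=1.
From the initial condition, c_1 = 4, c_2 = -3.
z(ln 4) = (4)(4^5)(-1) + (-3)(4^1)(0) = -4096.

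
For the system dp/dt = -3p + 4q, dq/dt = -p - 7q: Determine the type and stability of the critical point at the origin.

A = [[-3,4],[-1,-7]]; det(A-λI) = λ^2 + 10λ + 25.
repeated λ = -5 with a single eigenvector.

stable improper node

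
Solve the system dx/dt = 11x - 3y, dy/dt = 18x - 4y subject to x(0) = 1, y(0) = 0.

Coefficient matrix A = [[11, -3], [18, -4]].
Characteristic polynomial det(A - λI) = λ^2 - 7λ + 10 = 0.
Eigenvalues λ = 5, 2.
For λ=5: (A-λI) row 1 is [6, -3], so an eigenvector is (1, 2).
For λ=2: (A-λI) row 1 is [9, -3], so an eigenvector is (-1, -3).
General solution: C_1e^(5t)(1,2) + C_2e^(2t)(-1,-3).
Applying x(0)=1, y(0)=0 gives C_1=3, C_2=2.

x(t) = 3e^(5t) - 2e^(2t), y(t) = 6e^(5t) - 6e^(2t)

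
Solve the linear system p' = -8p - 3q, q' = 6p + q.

Coefficient matrix A = [[-8, -3], [6, 1]].
Characteristic polynomial det(A - λI) = λ^2 + 7λ + 10 = 0.
Eigenvalues λ = -5, -2.
For λ=-5: (A-λI) row 1 is [-3, -3], so an eigenvector is (1, -1).
For λ=-2: (A-λI) row 1 is [-6, -3], so an eigenvector is (-1, 2).
General solution: C_1e^(-5t)(1,-1) + C_2e^(-2t)(-1,2).

p(t) = C_1e^(-5t) - C_2e^(-2t), q(t) = -C_1e^(-5t) + 2C_2e^(-2t)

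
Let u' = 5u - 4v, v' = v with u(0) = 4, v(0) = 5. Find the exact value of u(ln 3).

A = [[5,-4],[0,1]]; eigenvalues λ = 1, 5.
Eigenvectors: (1,1) for λ=1, (-1,0) for λ=5.
From the initial condition, c_1 = 5, c_2 = 1.
u(ln 3) = (5)(3^1)(1) + (1)(3^5)(-1) = -228.

-228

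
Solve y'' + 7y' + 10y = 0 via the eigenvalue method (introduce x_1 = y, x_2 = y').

Let x_1 = y, x_2 = y'. Then x_1' = x_2 and x_2' = -10x_1 - 7x_2.
A = [[0,1],[-10,-7]]; det(A-λI) = λ^2 + 7λ + 10.
Eigenvalues λ = -2, -5 with eigenvectors (1,-2), (1,-5).

y(t) = K_1e^(-2t) + K_2e^(-5t)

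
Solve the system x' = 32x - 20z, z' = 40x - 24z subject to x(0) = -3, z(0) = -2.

x(t) = -11e^(4t)sin(4t) - 3e^(4t)cos(4t), z(t) = -16e^(4t)sin(4t) - 2e^(4t)cos(4t)

Coefficient matrix A = [[32, -20], [40, -24]].
Characteristic polynomial det(A - λI) = λ^2 - 8λ + 32 = 0.
Eigenvalues λ = 4 ± 4i (complex conjugate pair).
For λ=4+4i: an eigenvector is (-2,-3) - i(1,1) = (-2 - i, -3 - i).
A real fundamental pair from Re and Im of e^((4+4i)t)v: X_1 = e^(4t)(cos(4t)·(-2,-3) + sin(4t)·(1,1)), X_2 = e^(4t)(sin(4t)·(-2,-3) - cos(4t)·(1,1)).
General solution: C_1X_1 + C_2X_2.
Applying x(0)=-3, z(0)=-2 gives C_1=-1, C_2=5.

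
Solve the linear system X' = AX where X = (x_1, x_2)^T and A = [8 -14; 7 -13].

Coefficient matrix A = [[8, -14], [7, -13]].
Characteristic polynomial det(A - λI) = λ^2 + 5λ - 6 = 0.
Eigenvalues λ = -6, 1.
For λ=-6: (A-λI) row 1 is [14, -14], so an eigenvector is (-1, -1).
For λ=1: (A-λI) row 1 is [7, -14], so an eigenvector is (2, 1).
General solution: c_1e^(-6t)(-1,-1) + c_2e^(t)(2,1).

x_1(t) = -c_1e^(-6t) + 2c_2e^(t), x_2(t) = -c_1e^(-6t) + c_2e^(t)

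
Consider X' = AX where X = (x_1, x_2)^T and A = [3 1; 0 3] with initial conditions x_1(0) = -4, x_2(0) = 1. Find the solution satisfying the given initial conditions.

x_1(t) = te^(3t) - 4e^(3t), x_2(t) = e^(3t)

Coefficient matrix A = [[3, 1], [0, 3]].
Characteristic polynomial det(A - λI) = λ^2 - 6λ + 9 = 0.
Single eigenvalue λ = 3 with algebraic multiplicity 2.
Eigenvector v = (1,0); generalized eigenvector w with (A-λI)w=v is (-3,1).
General solution: e^(3t)[C_1·v + C_2·(t·v + w)].
Applying x_1(0)=-4, x_2(0)=1 gives C_1=-1, C_2=1.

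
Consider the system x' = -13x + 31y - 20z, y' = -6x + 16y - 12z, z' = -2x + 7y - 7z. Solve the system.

x(t) = -3K_1e^(t) + K_2e^(-2t) - 2K_3e^(-3t), y(t) = -2K_1e^(t) + K_2e^(-2t), z(t) = -K_1e^(t) + K_2e^(-2t) + K_3e^(-3t)

Coefficient matrix A = [[-13, 31, -20], [-6, 16, -12], [-2, 7, -7]].
det(A - λI) = 0 gives eigenvalues λ = 1, -2, -3.
For λ=1: eigenvector (-3,-2,-1).
For λ=-2: eigenvector (1,1,1).
For λ=-3: eigenvector (-2,0,1).
General solution: K_1e^(t)(-3,-2,-1) + K_2e^(-2t)(1,1,1) + K_3e^(-3t)(-2,0,1).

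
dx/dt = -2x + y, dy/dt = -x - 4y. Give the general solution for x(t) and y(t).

x(t) = -K_1e^(-3t) - K_2te^(-3t) + K_2e^(-3t), y(t) = K_1e^(-3t) + K_2te^(-3t) - 2K_2e^(-3t)

Coefficient matrix A = [[-2, 1], [-1, -4]].
Characteristic polynomial det(A - λI) = λ^2 + 6λ + 9 = 0.
Single eigenvalue λ = -3 with algebraic multiplicity 2.
Eigenvector v = (-1,1); generalized eigenvector w with (A-λI)w=v is (1,-2).
General solution: e^(-3t)[K_1·v + K_2·(t·v + w)].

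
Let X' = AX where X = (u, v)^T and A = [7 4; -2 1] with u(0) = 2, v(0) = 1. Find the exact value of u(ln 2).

160

A = [[7,4],[-2,1]]; eigenvalues λ = 5, 3.
Eigenvectors: (2,-1) for λ=5, (-1,1) for λ=3.
From the initial condition, c_1 = 3, c_2 = 4.
u(ln 2) = (3)(2^5)(2) + (4)(2^3)(-1) = 160.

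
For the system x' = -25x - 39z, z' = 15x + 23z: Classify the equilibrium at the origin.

stable spiral

A = [[-25,-39],[15,23]]; det(A-λI) = λ^2 + 2λ + 10.
λ = -1 ± 3i: negative real part.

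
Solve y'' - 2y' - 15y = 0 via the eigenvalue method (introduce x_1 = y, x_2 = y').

y(t) = c_1e^(-3t) + c_2e^(5t)

Let x_1 = y, x_2 = y'. Then x_1' = x_2 and x_2' = 15x_1 + 2x_2.
A = [[0,1],[15,2]]; det(A-λI) = λ^2 - 2λ - 15.
Eigenvalues λ = -3, 5 with eigenvectors (1,-3), (1,5).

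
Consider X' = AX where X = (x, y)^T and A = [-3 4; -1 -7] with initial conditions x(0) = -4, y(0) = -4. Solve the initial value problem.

x(t) = -24te^(-5t) - 4e^(-5t), y(t) = 12te^(-5t) - 4e^(-5t)

Coefficient matrix A = [[-3, 4], [-1, -7]].
Characteristic polynomial det(A - λI) = λ^2 + 10λ + 25 = 0.
Single eigenvalue λ = -5 with algebraic multiplicity 2.
Eigenvector v = (-2,1); generalized eigenvector w with (A-λI)w=v is (3,-2).
General solution: e^(-5t)[K_1·v + K_2·(t·v + w)].
Applying x(0)=-4, y(0)=-4 gives K_1=20, K_2=12.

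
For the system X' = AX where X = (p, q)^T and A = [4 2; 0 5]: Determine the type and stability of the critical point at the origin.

A = [[4,2],[0,5]]; det(A-λI) = λ^2 - 9λ + 20.
λ = 5, 4: both positive.

unstable node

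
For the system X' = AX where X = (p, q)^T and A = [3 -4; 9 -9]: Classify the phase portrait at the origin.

A = [[3,-4],[9,-9]]; det(A-λI) = λ^2 + 6λ + 9.
repeated λ = -3 with a single eigenvector.

stable improper node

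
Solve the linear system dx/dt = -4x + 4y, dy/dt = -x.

Coefficient matrix A = [[-4, 4], [-1, 0]].
Characteristic polynomial det(A - λI) = λ^2 + 4λ + 4 = 0.
Single eigenvalue λ = -2 with algebraic multiplicity 2.
Eigenvector v = (2,1); generalized eigenvector w with (A-λI)w=v is (3,2).
General solution: e^(-2t)[K_1·v + K_2·(t·v + w)].

x(t) = 2K_1e^(-2t) + 2K_2te^(-2t) + 3K_2e^(-2t), y(t) = K_1e^(-2t) + K_2te^(-2t) + 2K_2e^(-2t)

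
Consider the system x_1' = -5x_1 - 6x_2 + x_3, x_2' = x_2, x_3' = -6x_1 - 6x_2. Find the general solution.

Coefficient matrix A = [[-5, -6, 1], [0, 1, 0], [-6, -6, 0]].
det(A - λI) = 0 gives eigenvalues λ = 1, -2, -3.
For λ=1: eigenvector (-1,1,0).
For λ=-2: eigenvector (1,0,3).
For λ=-3: eigenvector (-1,0,-2).
General solution: K_1e^(t)(-1,1,0) + K_2e^(-2t)(1,0,3) + K_3e^(-3t)(-1,0,-2).

x_1(t) = -K_1e^(t) + K_2e^(-2t) - K_3e^(-3t), x_2(t) = K_1e^(t), x_3(t) = 3K_2e^(-2t) - 2K_3e^(-3t)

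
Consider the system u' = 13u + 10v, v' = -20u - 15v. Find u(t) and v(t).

u(t) = -K_1e^(-t)sin(2t) + 2K_1e^(-t)cos(2t) + 2K_2e^(-t)sin(2t) + K_2e^(-t)cos(2t), v(t) = K_1e^(-t)sin(2t) - 3K_1e^(-t)cos(2t) - 3K_2e^(-t)sin(2t) - K_2e^(-t)cos(2t)

Coefficient matrix A = [[13, 10], [-20, -15]].
Characteristic polynomial det(A - λI) = λ^2 + 2λ + 5 = 0.
Eigenvalues λ = -1 ± 2i (complex conjugate pair).
For λ=-1+2i: an eigenvector is (2,-3) - i(-1,1) = (2 + i, -3 - i).
A real fundamental pair from Re and Im of e^((-1+2i)t)v: X_1 = e^(-t)(cos(2t)·(2,-3) + sin(2t)·(-1,1)), X_2 = e^(-t)(sin(2t)·(2,-3) - cos(2t)·(-1,1)).
General solution: K_1X_1 + K_2X_2.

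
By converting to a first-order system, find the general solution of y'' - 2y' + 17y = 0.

y(t) = c_1e^(t)cos(4t) + c_2e^(t)sin(4t)

Let x_1 = y, x_2 = y'. Then x_1' = x_2 and x_2' = -17x_1 + 2x_2.
A = [[0,1],[-17,2]]; det(A-λI) = λ^2 - 2λ + 17.
Eigenvalues λ = 1 ± 4i.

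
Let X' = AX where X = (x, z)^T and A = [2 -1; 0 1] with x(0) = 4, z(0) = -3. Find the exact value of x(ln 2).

A = [[2,-1],[0,1]]; eigenvalues λ = 2, 1.
Eigenvectors: (1,0) for λ=2, (-1,-1) for λ=1.
From the initial condition, c_1 = 7, c_2 = 3.
x(ln 2) = (7)(2^2)(1) + (3)(2^1)(-1) = 22.

22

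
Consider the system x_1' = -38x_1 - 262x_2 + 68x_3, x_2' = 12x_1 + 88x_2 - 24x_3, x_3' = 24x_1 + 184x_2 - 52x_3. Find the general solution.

x_1(t) = 7C_1e^(-2t) - 3C_2e^(4t) + 2C_3e^(-4t), x_2(t) = -2C_1e^(-2t) + C_2e^(4t), x_3(t) = -4C_1e^(-2t) + 2C_2e^(4t) + C_3e^(-4t)

Coefficient matrix A = [[-38, -262, 68], [12, 88, -24], [24, 184, -52]].
det(A - λI) = 0 gives eigenvalues λ = -2, 4, -4.
For λ=-2: eigenvector (7,-2,-4).
For λ=4: eigenvector (-3,1,2).
For λ=-4: eigenvector (2,0,1).
General solution: C_1e^(-2t)(7,-2,-4) + C_2e^(4t)(-3,1,2) + C_3e^(-4t)(2,0,1).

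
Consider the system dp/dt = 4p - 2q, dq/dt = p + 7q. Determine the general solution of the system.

Coefficient matrix A = [[4, -2], [1, 7]].
Characteristic polynomial det(A - λI) = λ^2 - 11λ + 30 = 0.
Eigenvalues λ = 6, 5.
For λ=6: (A-λI) row 1 is [-2, -2], so an eigenvector is (1, -1).
For λ=5: (A-λI) row 1 is [-1, -2], so an eigenvector is (2, -1).
General solution: c_1e^(6t)(1,-1) + c_2e^(5t)(2,-1).

p(t) = c_1e^(6t) + 2c_2e^(5t), q(t) = -c_1e^(6t) - c_2e^(5t)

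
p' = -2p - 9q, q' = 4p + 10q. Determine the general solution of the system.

p(t) = 3c_1e^(4t) + 3c_2te^(4t) + c_2e^(4t), q(t) = -2c_1e^(4t) - 2c_2te^(4t) - c_2e^(4t)

Coefficient matrix A = [[-2, -9], [4, 10]].
Characteristic polynomial det(A - λI) = λ^2 - 8λ + 16 = 0.
Single eigenvalue λ = 4 with algebraic multiplicity 2.
Eigenvector v = (3,-2); generalized eigenvector w with (A-λI)w=v is (1,-1).
General solution: e^(4t)[c_1·v + c_2·(t·v + w)].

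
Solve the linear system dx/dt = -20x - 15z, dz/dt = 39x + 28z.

x(t) = C_1e^(4t)sin(3t) - 2C_1e^(4t)cos(3t) - 2C_2e^(4t)sin(3t) - C_2e^(4t)cos(3t), z(t) = -2C_1e^(4t)sin(3t) + 3C_1e^(4t)cos(3t) + 3C_2e^(4t)sin(3t) + 2C_2e^(4t)cos(3t)

Coefficient matrix A = [[-20, -15], [39, 28]].
Characteristic polynomial det(A - λI) = λ^2 - 8λ + 25 = 0.
Eigenvalues λ = 4 ± 3i (complex conjugate pair).
For λ=4+3i: an eigenvector is (-2,3) - i(1,-2) = (-2 - i, 3 + 2i).
A real fundamental pair from Re and Im of e^((4+3i)t)v: X_1 = e^(4t)(cos(3t)·(-2,3) + sin(3t)·(1,-2)), X_2 = e^(4t)(sin(3t)·(-2,3) - cos(3t)·(1,-2)).
General solution: C_1X_1 + C_2X_2.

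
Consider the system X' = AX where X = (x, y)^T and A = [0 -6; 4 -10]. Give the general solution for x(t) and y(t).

Coefficient matrix A = [[0, -6], [4, -10]].
Characteristic polynomial det(A - λI) = λ^2 + 10λ + 24 = 0.
Eigenvalues λ = -6, -4.
For λ=-6: (A-λI) row 1 is [6, -6], so an eigenvector is (-1, -1).
For λ=-4: (A-λI) row 1 is [4, -6], so an eigenvector is (3, 2).
General solution: c_1e^(-6t)(-1,-1) + c_2e^(-4t)(3,2).

x(t) = -c_1e^(-6t) + 3c_2e^(-4t), y(t) = -c_1e^(-6t) + 2c_2e^(-4t)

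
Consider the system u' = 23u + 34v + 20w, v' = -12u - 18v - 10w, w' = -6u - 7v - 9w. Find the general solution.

u(t) = -4c_1e^(t) + 2c_2e^(-4t) - 11c_3e^(-t), v(t) = 2c_1e^(t) - c_2e^(-4t) + 6c_3e^(-t), w(t) = c_1e^(t) - c_2e^(-4t) + 3c_3e^(-t)

Coefficient matrix A = [[23, 34, 20], [-12, -18, -10], [-6, -7, -9]].
det(A - λI) = 0 gives eigenvalues λ = 1, -4, -1.
For λ=1: eigenvector (-4,2,1).
For λ=-4: eigenvector (2,-1,-1).
For λ=-1: eigenvector (-11,6,3).
General solution: c_1e^(t)(-4,2,1) + c_2e^(-4t)(2,-1,-1) + c_3e^(-t)(-11,6,3).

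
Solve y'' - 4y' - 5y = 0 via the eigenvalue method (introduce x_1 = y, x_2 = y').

y(t) = c_1e^(5t) + c_2e^(-t)

Let x_1 = y, x_2 = y'. Then x_1' = x_2 and x_2' = 5x_1 + 4x_2.
A = [[0,1],[5,4]]; det(A-λI) = λ^2 - 4λ - 5.
Eigenvalues λ = 5, -1 with eigenvectors (1,5), (1,-1).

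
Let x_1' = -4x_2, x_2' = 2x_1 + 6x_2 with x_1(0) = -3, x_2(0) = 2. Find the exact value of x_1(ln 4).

-288

A = [[0,-4],[2,6]]; eigenvalues λ = 4, 2.
Eigenvectors: (1,-1) for λ=4, (2,-1) for λ=2.
From the initial condition, c_1 = -1, c_2 = -1.
x_1(ln 4) = (-1)(4^4)(1) + (-1)(4^2)(2) = -288.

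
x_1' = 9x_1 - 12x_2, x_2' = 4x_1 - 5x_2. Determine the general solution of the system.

x_1(t) = 2C_1e^(3t) + 3C_2e^(t), x_2(t) = C_1e^(3t) + 2C_2e^(t)

Coefficient matrix A = [[9, -12], [4, -5]].
Characteristic polynomial det(A - λI) = λ^2 - 4λ + 3 = 0.
Eigenvalues λ = 3, 1.
For λ=3: (A-λI) row 1 is [6, -12], so an eigenvector is (2, 1).
For λ=1: (A-λI) row 1 is [8, -12], so an eigenvector is (3, 2).
General solution: C_1e^(3t)(2,1) + C_2e^(t)(3,2).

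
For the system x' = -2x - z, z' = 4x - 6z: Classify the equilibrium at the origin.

A = [[-2,-1],[4,-6]]; det(A-λI) = λ^2 + 8λ + 16.
repeated λ = -4 with a single eigenvector.

stable improper node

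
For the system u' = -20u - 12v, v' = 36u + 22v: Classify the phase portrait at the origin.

saddle

A = [[-20,-12],[36,22]]; det(A-λI) = λ^2 - 2λ - 8.
λ = 4, -2: opposite signs.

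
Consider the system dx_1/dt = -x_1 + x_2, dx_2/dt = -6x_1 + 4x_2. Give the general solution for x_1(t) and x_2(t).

Coefficient matrix A = [[-1, 1], [-6, 4]].
Characteristic polynomial det(A - λI) = λ^2 - 3λ + 2 = 0.
Eigenvalues λ = 1, 2.
For λ=1: (A-λI) row 1 is [-2, 1], so an eigenvector is (1, 2).
For λ=2: (A-λI) row 1 is [-3, 1], so an eigenvector is (-1, -3).
General solution: C_1e^(t)(1,2) + C_2e^(2t)(-1,-3).

x_1(t) = C_1e^(t) - C_2e^(2t), x_2(t) = 2C_1e^(t) - 3C_2e^(2t)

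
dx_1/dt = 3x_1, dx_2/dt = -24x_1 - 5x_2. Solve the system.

Coefficient matrix A = [[3, 0], [-24, -5]].
Characteristic polynomial det(A - λI) = λ^2 + 2λ - 15 = 0.
Eigenvalues λ = 3, -5.
For λ=3: (A-λI) row 2 is [-24, -8], so an eigenvector is (1, -3).
For λ=-5: (A-λI) row 1 is [8, 0], so an eigenvector is (0, 1).
General solution: c_1e^(3t)(1,-3) + c_2e^(-5t)(0,1).

x_1(t) = c_1e^(3t), x_2(t) = -3c_1e^(3t) + c_2e^(-5t)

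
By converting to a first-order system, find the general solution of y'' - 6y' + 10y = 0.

y(t) = c_1e^(3t)cos(t) + c_2e^(3t)sin(t)

Let x_1 = y, x_2 = y'. Then x_1' = x_2 and x_2' = -10x_1 + 6x_2.
A = [[0,1],[-10,6]]; det(A-λI) = λ^2 - 6λ + 10.
Eigenvalues λ = 3 ± i.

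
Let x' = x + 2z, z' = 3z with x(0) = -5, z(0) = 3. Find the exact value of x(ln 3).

57

A = [[1,2],[0,3]]; eigenvalues λ = 3, 1.
Eigenvectors: (1,1) for λ=3, (-1,0) for λ=1.
From the initial condition, c_1 = 3, c_2 = 8.
x(ln 3) = (3)(3^3)(1) + (8)(3^1)(-1) = 57.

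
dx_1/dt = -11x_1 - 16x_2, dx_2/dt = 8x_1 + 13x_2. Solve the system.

x_1(t) = 2C_1e^(-3t) - C_2e^(5t), x_2(t) = -C_1e^(-3t) + C_2e^(5t)

Coefficient matrix A = [[-11, -16], [8, 13]].
Characteristic polynomial det(A - λI) = λ^2 - 2λ - 15 = 0.
Eigenvalues λ = -3, 5.
For λ=-3: (A-λI) row 1 is [-8, -16], so an eigenvector is (2, -1).
For λ=5: (A-λI) row 1 is [-16, -16], so an eigenvector is (-1, 1).
General solution: C_1e^(-3t)(2,-1) + C_2e^(5t)(-1,1).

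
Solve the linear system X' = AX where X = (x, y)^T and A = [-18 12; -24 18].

Coefficient matrix A = [[-18, 12], [-24, 18]].
Characteristic polynomial det(A - λI) = λ^2 - 36 = 0.
Eigenvalues λ = 6, -6.
For λ=6: (A-λI) row 1 is [-24, 12], so an eigenvector is (1, 2).
For λ=-6: (A-λI) row 1 is [-12, 12], so an eigenvector is (-1, -1).
General solution: c_1e^(6t)(1,2) + c_2e^(-6t)(-1,-1).

x(t) = c_1e^(6t) - c_2e^(-6t), y(t) = 2c_1e^(6t) - c_2e^(-6t)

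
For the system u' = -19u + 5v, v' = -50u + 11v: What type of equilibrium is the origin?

stable spiral

A = [[-19,5],[-50,11]]; det(A-λI) = λ^2 + 8λ + 41.
λ = -4 ± 5i: negative real part.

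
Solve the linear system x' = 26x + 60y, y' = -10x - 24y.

Coefficient matrix A = [[26, 60], [-10, -24]].
Characteristic polynomial det(A - λI) = λ^2 - 2λ - 24 = 0.
Eigenvalues λ = -4, 6.
For λ=-4: (A-λI) row 1 is [30, 60], so an eigenvector is (2, -1).
For λ=6: (A-λI) row 1 is [20, 60], so an eigenvector is (3, -1).
General solution: C_1e^(-4t)(2,-1) + C_2e^(6t)(3,-1).

x(t) = 2C_1e^(-4t) + 3C_2e^(6t), y(t) = -C_1e^(-4t) - C_2e^(6t)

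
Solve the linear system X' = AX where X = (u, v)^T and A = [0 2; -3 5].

Coefficient matrix A = [[0, 2], [-3, 5]].
Characteristic polynomial det(A - λI) = λ^2 - 5λ + 6 = 0.
Eigenvalues λ = 2, 3.
For λ=2: (A-λI) row 1 is [-2, 2], so an eigenvector is (-1, -1).
For λ=3: (A-λI) row 1 is [-3, 2], so an eigenvector is (-2, -3).
General solution: K_1e^(2t)(-1,-1) + K_2e^(3t)(-2,-3).

u(t) = -K_1e^(2t) - 2K_2e^(3t), v(t) = -K_1e^(2t) - 3K_2e^(3t)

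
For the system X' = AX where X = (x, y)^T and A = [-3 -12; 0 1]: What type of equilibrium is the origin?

A = [[-3,-12],[0,1]]; det(A-λI) = λ^2 + 2λ - 3.
λ = -3, 1: opposite signs.

saddle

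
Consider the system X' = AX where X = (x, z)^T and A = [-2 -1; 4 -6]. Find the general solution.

Coefficient matrix A = [[-2, -1], [4, -6]].
Characteristic polynomial det(A - λI) = λ^2 + 8λ + 16 = 0.
Single eigenvalue λ = -4 with algebraic multiplicity 2.
Eigenvector v = (1,2); generalized eigenvector w with (A-λI)w=v is (1,1).
General solution: e^(-4t)[K_1·v + K_2·(t·v + w)].

x(t) = K_1e^(-4t) + K_2te^(-4t) + K_2e^(-4t), z(t) = 2K_1e^(-4t) + 2K_2te^(-4t) + K_2e^(-4t)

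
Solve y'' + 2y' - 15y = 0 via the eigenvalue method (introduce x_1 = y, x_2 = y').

y(t) = K_1e^(-5t) + K_2e^(3t)

Let x_1 = y, x_2 = y'. Then x_1' = x_2 and x_2' = 15x_1 - 2x_2.
A = [[0,1],[15,-2]]; det(A-λI) = λ^2 + 2λ - 15.
Eigenvalues λ = -5, 3 with eigenvectors (1,-5), (1,3).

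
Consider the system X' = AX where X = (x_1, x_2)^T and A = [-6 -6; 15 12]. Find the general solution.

x_1(t) = C_1e^(3t)sin(3t) - C_1e^(3t)cos(3t) - C_2e^(3t)sin(3t) - C_2e^(3t)cos(3t), x_2(t) = -2C_1e^(3t)sin(3t) + C_1e^(3t)cos(3t) + C_2e^(3t)sin(3t) + 2C_2e^(3t)cos(3t)

Coefficient matrix A = [[-6, -6], [15, 12]].
Characteristic polynomial det(A - λI) = λ^2 - 6λ + 18 = 0.
Eigenvalues λ = 3 ± 3i (complex conjugate pair).
For λ=3+3i: an eigenvector is (-1,1) - i(1,-2) = (-1 - i, 1 + 2i).
A real fundamental pair from Re and Im of e^((3+3i)t)v: X_1 = e^(3t)(cos(3t)·(-1,1) + sin(3t)·(1,-2)), X_2 = e^(3t)(sin(3t)·(-1,1) - cos(3t)·(1,-2)).
General solution: C_1X_1 + C_2X_2.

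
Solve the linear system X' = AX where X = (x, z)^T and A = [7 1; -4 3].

Coefficient matrix A = [[7, 1], [-4, 3]].
Characteristic polynomial det(A - λI) = λ^2 - 10λ + 25 = 0.
Single eigenvalue λ = 5 with algebraic multiplicity 2.
Eigenvector v = (-1,2); generalized eigenvector w with (A-λI)w=v is (-2,3).
General solution: e^(5t)[c_1·v + c_2·(t·v + w)].

x(t) = -c_1e^(5t) - c_2te^(5t) - 2c_2e^(5t), z(t) = 2c_1e^(5t) + 2c_2te^(5t) + 3c_2e^(5t)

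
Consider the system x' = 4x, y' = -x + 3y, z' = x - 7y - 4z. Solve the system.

x(t) = K_1e^(4t), y(t) = -K_1e^(4t) - K_3e^(3t), z(t) = K_1e^(4t) + K_2e^(-4t) + K_3e^(3t)

Coefficient matrix A = [[4, 0, 0], [-1, 3, 0], [1, -7, -4]].
det(A - λI) = 0 gives eigenvalues λ = 4, -4, 3.
For λ=4: eigenvector (1,-1,1).
For λ=-4: eigenvector (0,0,1).
For λ=3: eigenvector (0,-1,1).
General solution: K_1e^(4t)(1,-1,1) + K_2e^(-4t)(0,0,1) + K_3e^(3t)(0,-1,1).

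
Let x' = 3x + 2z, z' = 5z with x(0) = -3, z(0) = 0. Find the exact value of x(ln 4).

A = [[3,2],[0,5]]; eigenvalues λ = 5, 3.
Eigenvectors: (1,1) for λ=5, (-1,0) for λ=3.
From the initial condition, c_1 = 0, c_2 = 3.
x(ln 4) = (0)(4^5)(1) + (3)(4^3)(-1) = -192.

-192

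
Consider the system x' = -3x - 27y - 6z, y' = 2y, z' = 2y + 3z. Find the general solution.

Coefficient matrix A = [[-3, -27, -6], [0, 2, 0], [0, 2, 3]].
det(A - λI) = 0 gives eigenvalues λ = 3, 2, -3.
For λ=3: eigenvector (1,0,-1).
For λ=2: eigenvector (-3,1,-2).
For λ=-3: eigenvector (1,0,0).
General solution: c_1e^(3t)(1,0,-1) + c_2e^(2t)(-3,1,-2) + c_3e^(-3t)(1,0,0).

x(t) = c_1e^(3t) - 3c_2e^(2t) + c_3e^(-3t), y(t) = c_2e^(2t), z(t) = -c_1e^(3t) - 2c_2e^(2t)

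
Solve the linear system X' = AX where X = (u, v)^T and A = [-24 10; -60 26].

u(t) = -C_1e^(6t) - C_2e^(-4t), v(t) = -3C_1e^(6t) - 2C_2e^(-4t)

Coefficient matrix A = [[-24, 10], [-60, 26]].
Characteristic polynomial det(A - λI) = λ^2 - 2λ - 24 = 0.
Eigenvalues λ = 6, -4.
For λ=6: (A-λI) row 1 is [-30, 10], so an eigenvector is (-1, -3).
For λ=-4: (A-λI) row 1 is [-20, 10], so an eigenvector is (-1, -2).
General solution: C_1e^(6t)(-1,-3) + C_2e^(-4t)(-1,-2).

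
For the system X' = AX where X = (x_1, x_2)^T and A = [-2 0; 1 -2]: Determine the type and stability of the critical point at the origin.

A = [[-2,0],[1,-2]]; det(A-λI) = λ^2 + 4λ + 4.
repeated λ = -2 with a single eigenvector.

stable improper node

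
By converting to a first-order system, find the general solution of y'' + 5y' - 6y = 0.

y(t) = c_1e^(t) + c_2e^(-6t)

Let x_1 = y, x_2 = y'. Then x_1' = x_2 and x_2' = 6x_1 - 5x_2.
A = [[0,1],[6,-5]]; det(A-λI) = λ^2 + 5λ - 6.
Eigenvalues λ = 1, -6 with eigenvectors (1,1), (1,-6).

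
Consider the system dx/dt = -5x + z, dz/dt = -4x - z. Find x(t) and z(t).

x(t) = -c_1e^(-3t) - c_2te^(-3t) - c_2e^(-3t), z(t) = -2c_1e^(-3t) - 2c_2te^(-3t) - 3c_2e^(-3t)

Coefficient matrix A = [[-5, 1], [-4, -1]].
Characteristic polynomial det(A - λI) = λ^2 + 6λ + 9 = 0.
Single eigenvalue λ = -3 with algebraic multiplicity 2.
Eigenvector v = (-1,-2); generalized eigenvector w with (A-λI)w=v is (-1,-3).
General solution: e^(-3t)[c_1·v + c_2·(t·v + w)].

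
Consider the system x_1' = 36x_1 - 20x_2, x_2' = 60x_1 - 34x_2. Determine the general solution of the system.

x_1(t) = K_1e^(-4t) + 2K_2e^(6t), x_2(t) = 2K_1e^(-4t) + 3K_2e^(6t)

Coefficient matrix A = [[36, -20], [60, -34]].
Characteristic polynomial det(A - λI) = λ^2 - 2λ - 24 = 0.
Eigenvalues λ = -4, 6.
For λ=-4: (A-λI) row 1 is [40, -20], so an eigenvector is (1, 2).
For λ=6: (A-λI) row 1 is [30, -20], so an eigenvector is (2, 3).
General solution: K_1e^(-4t)(1,2) + K_2e^(6t)(2,3).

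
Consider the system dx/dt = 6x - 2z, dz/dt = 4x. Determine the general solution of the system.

Coefficient matrix A = [[6, -2], [4, 0]].
Characteristic polynomial det(A - λI) = λ^2 - 6λ + 8 = 0.
Eigenvalues λ = 2, 4.
For λ=2: (A-λI) row 1 is [4, -2], so an eigenvector is (1, 2).
For λ=4: (A-λI) row 1 is [2, -2], so an eigenvector is (1, 1).
General solution: c_1e^(2t)(1,2) + c_2e^(4t)(1,1).

x(t) = c_1e^(2t) + c_2e^(4t), z(t) = 2c_1e^(2t) + c_2e^(4t)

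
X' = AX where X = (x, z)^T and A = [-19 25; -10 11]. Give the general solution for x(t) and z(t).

x(t) = -c_1e^(-4t)sin(5t) + 2c_1e^(-4t)cos(5t) + 2c_2e^(-4t)sin(5t) + c_2e^(-4t)cos(5t), z(t) = -c_1e^(-4t)sin(5t) + c_1e^(-4t)cos(5t) + c_2e^(-4t)sin(5t) + c_2e^(-4t)cos(5t)

Coefficient matrix A = [[-19, 25], [-10, 11]].
Characteristic polynomial det(A - λI) = λ^2 + 8λ + 41 = 0.
Eigenvalues λ = -4 ± 5i (complex conjugate pair).
For λ=-4+5i: an eigenvector is (2,1) - i(-1,-1) = (2 + i, 1 + i).
A real fundamental pair from Re and Im of e^((-4+5i)t)v: X_1 = e^(-4t)(cos(5t)·(2,1) + sin(5t)·(-1,-1)), X_2 = e^(-4t)(sin(5t)·(2,1) - cos(5t)·(-1,-1)).
General solution: c_1X_1 + c_2X_2.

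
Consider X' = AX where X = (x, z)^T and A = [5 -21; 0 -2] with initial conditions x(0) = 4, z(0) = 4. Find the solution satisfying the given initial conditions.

Coefficient matrix A = [[5, -21], [0, -2]].
Characteristic polynomial det(A - λI) = λ^2 - 3λ - 10 = 0.
Eigenvalues λ = 5, -2.
For λ=5: (A-λI) row 1 is [0, -21], so an eigenvector is (-1, 0).
For λ=-2: (A-λI) row 1 is [7, -21], so an eigenvector is (-3, -1).
General solution: C_1e^(5t)(-1,0) + C_2e^(-2t)(-3,-1).
Applying x(0)=4, z(0)=4 gives C_1=8, C_2=-4.

x(t) = -8e^(5t) + 12e^(-2t), z(t) = 4e^(-2t)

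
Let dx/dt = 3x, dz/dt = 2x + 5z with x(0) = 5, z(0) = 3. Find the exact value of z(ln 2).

216

A = [[3,0],[2,5]]; eigenvalues λ = 3, 5.
Eigenvectors: (1,-1) for λ=3, (0,1) for λ=5.
From the initial condition, c_1 = 5, c_2 = 8.
z(ln 2) = (5)(2^3)(-1) + (8)(2^5)(1) = 216.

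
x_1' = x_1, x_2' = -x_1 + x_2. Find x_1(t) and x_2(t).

x_1(t) = K_2e^(t), x_2(t) = -K_1e^(t) - K_2te^(t) + 3K_2e^(t)

Coefficient matrix A = [[1, 0], [-1, 1]].
Characteristic polynomial det(A - λI) = λ^2 - 2λ + 1 = 0.
Single eigenvalue λ = 1 with algebraic multiplicity 2.
Eigenvector v = (0,-1); generalized eigenvector w with (A-λI)w=v is (1,3).
General solution: e^(t)[K_1·v + K_2·(t·v + w)].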